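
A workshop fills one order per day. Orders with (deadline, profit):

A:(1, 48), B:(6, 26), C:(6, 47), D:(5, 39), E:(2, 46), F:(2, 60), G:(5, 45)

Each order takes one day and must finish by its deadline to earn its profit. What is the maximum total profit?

Profit order: F=60 A=48 C=47 E=46 G=45 D=39 B=26
Assign: F→slot 2, A→slot 1, C→slot 6, E skipped, G→slot 5, D→slot 4, B→slot 3.
Slots: [1:A] [2:F] [3:B] [4:D] [5:G] [6:C]
Profit = 48 + 60 + 26 + 39 + 45 + 47 = 265

265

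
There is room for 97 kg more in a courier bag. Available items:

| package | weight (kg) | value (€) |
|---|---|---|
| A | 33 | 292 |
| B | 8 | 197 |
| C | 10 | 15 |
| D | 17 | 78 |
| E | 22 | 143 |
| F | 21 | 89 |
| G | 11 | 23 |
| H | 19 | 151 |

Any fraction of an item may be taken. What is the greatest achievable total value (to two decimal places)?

851.82

Greedy by value/weight ratio, highest first.
Order: B (197/8=24.62) > A (292/33=8.85) > H (151/19=7.95) > E (143/22=6.50) > D (78/17=4.59) > F (89/21=4.24) > G (23/11=2.09) > C (15/10=1.50)
Fill: take B (8 @ 197) → take A (33 @ 292) → take H (19 @ 151) → take E (22 @ 143) → take 15/17 of D → 68.82; 97/97 used.
Total value = 851.82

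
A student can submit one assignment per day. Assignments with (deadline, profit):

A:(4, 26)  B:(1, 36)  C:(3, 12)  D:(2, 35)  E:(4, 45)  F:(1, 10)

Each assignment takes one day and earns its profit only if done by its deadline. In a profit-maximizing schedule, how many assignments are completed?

Take jobs in profit order; each goes to the latest open slot no later than its deadline.
By profit: E(d4,45), B(d1,36), D(d2,35), A(d4,26), C(d3,12), F(d1,10)
E→slot 4; B→slot 1; D→slot 2; A→slot 3; C skipped; F skipped.
4 of 6 scheduled.

4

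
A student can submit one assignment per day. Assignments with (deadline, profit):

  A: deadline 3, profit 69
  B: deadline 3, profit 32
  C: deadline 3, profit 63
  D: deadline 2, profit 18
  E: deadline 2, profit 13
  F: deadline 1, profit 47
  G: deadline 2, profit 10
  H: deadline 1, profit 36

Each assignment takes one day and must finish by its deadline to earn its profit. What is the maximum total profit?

Profit order: A=69 C=63 F=47 H=36 B=32 D=18 E=13 G=10
Assign: A→slot 3, C→slot 2, F→slot 1, H skipped, B skipped, D skipped, E skipped, G skipped.
Slots: [1:F] [2:C] [3:A]
Profit = 47 + 63 + 69 = 179

179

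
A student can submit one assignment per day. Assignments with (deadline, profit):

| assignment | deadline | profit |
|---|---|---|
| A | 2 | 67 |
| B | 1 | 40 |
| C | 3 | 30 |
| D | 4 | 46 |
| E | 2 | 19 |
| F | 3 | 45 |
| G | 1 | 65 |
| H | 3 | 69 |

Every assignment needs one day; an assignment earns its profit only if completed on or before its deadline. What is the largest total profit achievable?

Profit order: H=69 A=67 G=65 D=46 F=45 B=40 C=30 E=19
Assign: H→slot 3, A→slot 2, G→slot 1, D→slot 4, F skipped, B skipped, C skipped, E skipped.
Slots: [1:G] [2:A] [3:H] [4:D]
Profit = 65 + 67 + 69 + 46 = 247

247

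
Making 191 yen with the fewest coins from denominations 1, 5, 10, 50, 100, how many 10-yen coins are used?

191 = 1×100 + 1×50 + 4×10 + 1×1
Count of 10: 4

4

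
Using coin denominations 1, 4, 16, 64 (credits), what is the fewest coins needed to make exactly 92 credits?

92 − 1×64→28 − 1×16→12 − 3×4→0
Total coins = 1 + 1 + 3 = 5

5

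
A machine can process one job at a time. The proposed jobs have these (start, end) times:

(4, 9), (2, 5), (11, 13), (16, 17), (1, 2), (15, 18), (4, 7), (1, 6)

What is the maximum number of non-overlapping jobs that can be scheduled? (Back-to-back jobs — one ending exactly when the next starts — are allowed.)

Sorted by end: (1,2)  (2,5)  (1,6)  (4,7)  (4,9)  (11,13)  (16,17)  (15,18)
take (1,2); take (2,5); skip (4,7); take (11,13); take (16,17).
Selected 4 jobs.

4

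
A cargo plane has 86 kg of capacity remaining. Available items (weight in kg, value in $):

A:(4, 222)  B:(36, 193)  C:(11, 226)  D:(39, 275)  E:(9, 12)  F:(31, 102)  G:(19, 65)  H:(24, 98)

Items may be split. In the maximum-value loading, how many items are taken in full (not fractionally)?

3

Order: A (222/4=55.50) > C (226/11=20.55) > D (275/39=7.05) > B (193/36=5.36) > H (98/24=4.08) > G (65/19=3.42) > F (102/31=3.29) > E (12/9=1.33)
Fill: take A (4 @ 222) → take C (11 @ 226) → take D (39 @ 275) → take 32/36 of B → 171.56; 86/86 used.
3 item(s) taken whole; one partial (take 32/36 of B).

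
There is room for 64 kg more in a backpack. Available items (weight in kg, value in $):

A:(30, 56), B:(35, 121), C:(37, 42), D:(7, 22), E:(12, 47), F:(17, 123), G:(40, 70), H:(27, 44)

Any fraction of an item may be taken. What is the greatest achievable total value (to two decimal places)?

291.00

Greedy by value/weight ratio, highest first.
Order: F (123/17=7.24) > E (47/12=3.92) > B (121/35=3.46) > D (22/7=3.14) > A (56/30=1.87) > G (70/40=1.75) > H (44/27=1.63) > C (42/37=1.14)
Fill: take F (17 @ 123) → take E (12 @ 47) → take B (35 @ 121); 64/64 used.
Total value = 291.00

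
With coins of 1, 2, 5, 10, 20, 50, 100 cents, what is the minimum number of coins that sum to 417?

7

417 − 4×100→17 − 1×10→7 − 1×5→2 − 1×2→0
Total coins = 4 + 1 + 1 + 1 = 7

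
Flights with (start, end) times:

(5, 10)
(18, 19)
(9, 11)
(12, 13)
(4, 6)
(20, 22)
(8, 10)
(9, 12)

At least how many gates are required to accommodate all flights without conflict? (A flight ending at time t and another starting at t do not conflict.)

starts: [4, 5, 8, 9, 9, 12, 18, 20]
ends:   [6, 10, 10, 11, 12, 13, 19, 22]
s4→1 s5→2 e6→1 s8→2 s9→3 s9→4  — peak 4.

4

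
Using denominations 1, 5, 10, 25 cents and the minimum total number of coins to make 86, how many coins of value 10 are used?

1

Use the largest denomination that fits, subtract, and repeat.
86 = 3×25 + 1×10 + 1×1
Count of 10: 1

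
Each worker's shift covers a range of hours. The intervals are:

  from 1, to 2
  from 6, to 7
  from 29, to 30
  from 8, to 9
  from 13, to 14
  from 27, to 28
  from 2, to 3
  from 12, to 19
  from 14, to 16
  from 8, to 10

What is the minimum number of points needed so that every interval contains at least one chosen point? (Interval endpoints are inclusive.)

6

Process intervals by earliest right end; each time one isn't hit yet, stab at its right endpoint.
By right end: [1,2]  [2,3]  [6,7]  [8,9]  [8,10]  [13,14]  [14,16]  [12,19]  [27,28]  [29,30]
[1,2] uncovered → point at 2; [6,7] uncovered → point at 7; [8,9] uncovered → point at 9; [13,14] uncovered → point at 14; [27,28] uncovered → point at 28; [29,30] uncovered → point at 30.
Points: 2, 7, 9, 14, 28, 30 (6 total).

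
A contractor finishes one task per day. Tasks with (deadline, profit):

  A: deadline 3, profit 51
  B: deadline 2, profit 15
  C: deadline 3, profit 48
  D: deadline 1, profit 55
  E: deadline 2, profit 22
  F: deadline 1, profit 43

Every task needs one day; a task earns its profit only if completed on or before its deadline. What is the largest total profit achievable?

By profit: D(d1,55), A(d3,51), C(d3,48), F(d1,43), E(d2,22), B(d2,15)
D→slot 1; A→slot 3; C→slot 2; F skipped; E skipped; B skipped.
Profit = 55 + 48 + 51 = 154

154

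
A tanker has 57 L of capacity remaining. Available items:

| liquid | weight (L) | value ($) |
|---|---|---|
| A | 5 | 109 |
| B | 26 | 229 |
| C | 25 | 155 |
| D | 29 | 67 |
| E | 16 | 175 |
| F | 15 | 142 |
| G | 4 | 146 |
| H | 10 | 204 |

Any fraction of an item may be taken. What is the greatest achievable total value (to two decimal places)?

Greedy by value/weight ratio, highest first.
Order: G (146/4=36.50) > A (109/5=21.80) > H (204/10=20.40) > E (175/16=10.94) > F (142/15=9.47) > B (229/26=8.81) > C (155/25=6.20) > D (67/29=2.31)
Fill: take G (4 @ 146) → take A (5 @ 109) → take H (10 @ 204) → take E (16 @ 175) → take F (15 @ 142) → take 7/26 of B → 61.65; 57/57 used.
Total value = 837.65

837.65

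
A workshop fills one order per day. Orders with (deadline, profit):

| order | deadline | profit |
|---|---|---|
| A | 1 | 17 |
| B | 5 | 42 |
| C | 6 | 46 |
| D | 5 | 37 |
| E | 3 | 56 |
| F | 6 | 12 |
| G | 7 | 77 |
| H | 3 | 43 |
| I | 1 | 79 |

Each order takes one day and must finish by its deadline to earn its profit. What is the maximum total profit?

380

By profit: I(d1,79), G(d7,77), E(d3,56), C(d6,46), H(d3,43), B(d5,42), D(d5,37), A(d1,17), F(d6,12)
I→slot 1; G→slot 7; E→slot 3; C→slot 6; H→slot 2; B→slot 5; D→slot 4; A skipped; F skipped.
Profit = 79 + 43 + 56 + 37 + 42 + 46 + 77 = 380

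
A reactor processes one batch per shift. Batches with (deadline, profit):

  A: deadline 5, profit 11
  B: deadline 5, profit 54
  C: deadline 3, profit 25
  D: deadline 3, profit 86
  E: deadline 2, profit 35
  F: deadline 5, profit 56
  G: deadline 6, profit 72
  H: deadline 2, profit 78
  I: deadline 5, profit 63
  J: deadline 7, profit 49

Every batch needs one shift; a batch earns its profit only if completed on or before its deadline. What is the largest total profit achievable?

458

Take jobs in profit order; each goes to the latest open slot no later than its deadline.
By profit: D(d3,86), H(d2,78), G(d6,72), I(d5,63), F(d5,56), B(d5,54), J(d7,49), E(d2,35), C(d3,25), A(d5,11)
D→slot 3; H→slot 2; G→slot 6; I→slot 5; F→slot 4; B→slot 1; J→slot 7; E skipped; C skipped; A skipped.
Profit = 54 + 78 + 86 + 56 + 63 + 72 + 49 = 458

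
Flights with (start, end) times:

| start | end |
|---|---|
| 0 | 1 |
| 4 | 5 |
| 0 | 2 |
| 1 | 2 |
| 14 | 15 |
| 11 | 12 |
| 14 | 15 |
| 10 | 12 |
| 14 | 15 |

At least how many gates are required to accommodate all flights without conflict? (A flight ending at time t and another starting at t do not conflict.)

3

Events (time:±→running): 0:+→1 0:+→2 1:-→1 1:+→2 2:-→1 2:-→0 4:+→1 5:-→0 10:+→1 11:+→2 12:-→1 12:-→0 14:+→1 14:+→2 14:+→3 … peak 3.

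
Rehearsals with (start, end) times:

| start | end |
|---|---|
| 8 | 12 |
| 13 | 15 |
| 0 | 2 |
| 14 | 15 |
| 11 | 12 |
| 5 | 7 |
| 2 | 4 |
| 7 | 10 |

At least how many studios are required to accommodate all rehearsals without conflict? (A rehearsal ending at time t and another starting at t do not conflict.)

2

Count concurrent intervals with a sweep; the peak is the room count.
starts: [0, 2, 5, 7, 8, 11, 13, 14]
ends:   [2, 4, 7, 10, 12, 12, 15, 15]
s0→1 e2→0 s2→1 e4→0 s5→1 e7→0 s7→1 s8→2  — peak 2.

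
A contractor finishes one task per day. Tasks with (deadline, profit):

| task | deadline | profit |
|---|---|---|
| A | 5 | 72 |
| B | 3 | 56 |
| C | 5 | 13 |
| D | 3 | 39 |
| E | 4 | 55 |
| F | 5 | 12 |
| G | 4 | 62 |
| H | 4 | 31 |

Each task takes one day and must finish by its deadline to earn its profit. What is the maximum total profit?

Profit order: A=72 G=62 B=56 E=55 D=39 H=31 C=13 F=12
Assign: A→slot 5, G→slot 4, B→slot 3, E→slot 2, D→slot 1, H skipped, C skipped, F skipped.
Slots: [1:D] [2:E] [3:B] [4:G] [5:A]
Profit = 39 + 55 + 56 + 62 + 72 = 284

284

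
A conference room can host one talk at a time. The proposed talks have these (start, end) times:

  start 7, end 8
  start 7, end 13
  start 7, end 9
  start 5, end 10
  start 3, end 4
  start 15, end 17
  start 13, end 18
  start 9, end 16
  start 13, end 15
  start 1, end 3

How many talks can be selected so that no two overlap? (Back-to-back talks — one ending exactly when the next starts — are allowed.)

Sorted by end: (1,3)  (3,4)  (7,8)  (7,9)  (5,10)  (7,13)  (13,15)  (9,16)  (15,17)  (13,18)
take (1,3); take (3,4); take (7,8); take (13,15); take (15,17).
Selected 5 talks.

5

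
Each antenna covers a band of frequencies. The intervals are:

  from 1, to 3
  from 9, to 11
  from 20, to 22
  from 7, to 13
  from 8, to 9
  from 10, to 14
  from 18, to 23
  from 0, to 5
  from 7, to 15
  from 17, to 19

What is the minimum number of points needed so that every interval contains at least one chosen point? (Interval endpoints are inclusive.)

5

Sort by right endpoint; whenever an interval is uncovered, place a point at its right end.
By right end: [1,3]  [0,5]  [8,9]  [9,11]  [7,13]  [10,14]  [7,15]  [17,19]  [20,22]  [18,23]
[1,3] uncovered → point at 3; [8,9] uncovered → point at 9; [10,14] uncovered → point at 14; [17,19] uncovered → point at 19; [20,22] uncovered → point at 22.
Points: 3, 9, 14, 19, 22 (5 total).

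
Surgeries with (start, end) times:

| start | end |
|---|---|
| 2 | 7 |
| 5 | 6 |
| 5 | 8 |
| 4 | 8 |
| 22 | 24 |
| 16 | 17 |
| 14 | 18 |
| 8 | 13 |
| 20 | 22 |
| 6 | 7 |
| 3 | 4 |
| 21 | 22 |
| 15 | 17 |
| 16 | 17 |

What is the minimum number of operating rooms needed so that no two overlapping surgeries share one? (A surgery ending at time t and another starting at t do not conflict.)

The answer is the maximum number of intervals overlapping at any instant.
starts: [2, 3, 4, 5, 5, 6, 8, 14, 15, 16, 16, 20, 21, 22]
ends:   [4, 6, 7, 7, 8, 8, 13, 17, 17, 17, 18, 22, 22, 24]
s2→1 s3→2 e4→1 s4→2 s5→3 s5→4  — peak 4.

4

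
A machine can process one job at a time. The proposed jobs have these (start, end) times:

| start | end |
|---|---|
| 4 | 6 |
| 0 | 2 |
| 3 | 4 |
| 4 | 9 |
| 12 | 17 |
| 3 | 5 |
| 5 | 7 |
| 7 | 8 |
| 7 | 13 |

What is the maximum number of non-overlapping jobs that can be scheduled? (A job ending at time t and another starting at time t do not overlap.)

Order by finish time; keep every interval that doesn't clash with the previous kept one.
By end time: (0,2), (3,4), (3,5), (4,6), (5,7), (7,8), (4,9), (7,13), (12,17).
Pick (0,2); next start ≥ 2 → (3,4); next start ≥ 4 → (4,6); next start ≥ 6 → (7,8); next start ≥ 8 → (12,17).
Selected 5 jobs.

5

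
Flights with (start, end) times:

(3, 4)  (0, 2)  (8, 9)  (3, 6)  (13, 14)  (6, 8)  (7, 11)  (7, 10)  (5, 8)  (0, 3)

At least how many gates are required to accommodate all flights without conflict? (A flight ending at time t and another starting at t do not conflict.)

The answer is the maximum number of intervals overlapping at any instant.
starts: [0, 0, 3, 3, 5, 6, 7, 7, 8, 13]
ends:   [2, 3, 4, 6, 8, 8, 9, 10, 11, 14]
s0→1 s0→2 e2→1 e3→0 s3→1 s3→2 e4→1 s5→2 e6→1 s6→2 s7→3 s7→4  — peak 4.

4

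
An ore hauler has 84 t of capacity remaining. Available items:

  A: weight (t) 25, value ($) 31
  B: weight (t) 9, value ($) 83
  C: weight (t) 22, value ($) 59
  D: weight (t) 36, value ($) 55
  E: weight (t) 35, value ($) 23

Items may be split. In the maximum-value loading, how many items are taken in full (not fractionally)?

Sort by value per unit weight and fill in that order.
Order: B (83/9=9.22) > C (59/22=2.68) > D (55/36=1.53) > A (31/25=1.24) > E (23/35=0.66)
Fill: take B (9 @ 83) → take C (22 @ 59) → take D (36 @ 55) → take 17/25 of A → 21.08; 84/84 used.
3 item(s) taken whole; one partial (take 17/25 of A).

3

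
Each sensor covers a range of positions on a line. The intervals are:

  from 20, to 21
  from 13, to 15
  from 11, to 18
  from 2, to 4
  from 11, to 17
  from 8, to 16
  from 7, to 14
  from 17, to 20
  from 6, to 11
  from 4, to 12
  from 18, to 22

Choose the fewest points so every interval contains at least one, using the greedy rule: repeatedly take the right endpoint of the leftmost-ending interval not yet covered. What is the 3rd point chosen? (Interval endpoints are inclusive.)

15

By right end: [2,4]  [6,11]  [4,12]  [7,14]  [13,15]  [8,16]  [11,17]  [11,18]  [17,20]  [20,21]  [18,22]
[2,4] uncovered → point at 4; [6,11] uncovered → point at 11; [13,15] uncovered → point at 15; [17,20] uncovered → point at 20.
Points: 4, 11, 15, 20 (4 total).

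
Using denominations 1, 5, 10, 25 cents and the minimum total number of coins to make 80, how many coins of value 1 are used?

80 − 3×25→5 − 1×5→0
Count of 1: 0

0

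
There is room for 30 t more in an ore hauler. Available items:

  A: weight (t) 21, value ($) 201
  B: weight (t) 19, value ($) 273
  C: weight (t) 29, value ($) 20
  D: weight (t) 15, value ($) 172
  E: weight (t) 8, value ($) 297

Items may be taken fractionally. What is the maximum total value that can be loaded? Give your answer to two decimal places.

Greedy by value/weight ratio, highest first.
Ratios (sorted): E 37.12, B 14.37, D 11.47, A 9.57, C 0.69
take E (8 @ 297); take B (19 @ 273); take 3/15 of D → 34.40. Capacity used 30/30.
Total value = 604.40

604.40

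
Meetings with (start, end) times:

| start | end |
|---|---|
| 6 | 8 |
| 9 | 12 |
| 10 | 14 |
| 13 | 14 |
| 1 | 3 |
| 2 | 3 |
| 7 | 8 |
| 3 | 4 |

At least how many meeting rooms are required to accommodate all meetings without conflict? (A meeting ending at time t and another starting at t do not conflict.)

2

starts: [1, 2, 3, 6, 7, 9, 10, 13]
ends:   [3, 3, 4, 8, 8, 12, 14, 14]
s1→1 s2→2  — peak 2.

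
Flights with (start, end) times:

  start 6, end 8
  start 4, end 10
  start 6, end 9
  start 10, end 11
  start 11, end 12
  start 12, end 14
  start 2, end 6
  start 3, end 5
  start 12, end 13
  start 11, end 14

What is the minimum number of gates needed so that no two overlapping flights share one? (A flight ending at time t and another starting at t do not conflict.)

The answer is the maximum number of intervals overlapping at any instant.
Events (time:±→running): 2:+→1 3:+→2 4:+→3 … peak 3.

3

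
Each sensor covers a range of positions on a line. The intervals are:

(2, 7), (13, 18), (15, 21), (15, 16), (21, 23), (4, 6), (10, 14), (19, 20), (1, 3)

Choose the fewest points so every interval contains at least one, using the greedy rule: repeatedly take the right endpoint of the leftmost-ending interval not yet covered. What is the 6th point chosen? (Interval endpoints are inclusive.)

23

Sort by right endpoint; whenever an interval is uncovered, place a point at its right end.
By right end: [1,3]  [4,6]  [2,7]  [10,14]  [15,16]  [13,18]  [19,20]  [15,21]  [21,23]
[1,3] uncovered → point at 3; [4,6] uncovered → point at 6; [10,14] uncovered → point at 14; [15,16] uncovered → point at 16; [19,20] uncovered → point at 20; [21,23] uncovered → point at 23.
Points: 3, 6, 14, 16, 20, 23 (6 total).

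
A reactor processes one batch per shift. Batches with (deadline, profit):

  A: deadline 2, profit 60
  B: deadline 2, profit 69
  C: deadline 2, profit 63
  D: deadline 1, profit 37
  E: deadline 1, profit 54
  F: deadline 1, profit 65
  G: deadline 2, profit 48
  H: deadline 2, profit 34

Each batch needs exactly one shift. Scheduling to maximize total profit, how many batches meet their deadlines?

By profit: B(d2,69), F(d1,65), C(d2,63), A(d2,60), E(d1,54), G(d2,48), D(d1,37), H(d2,34)
B→slot 2; F→slot 1; C skipped; A skipped; E skipped; G skipped; D skipped; H skipped.
2 of 8 scheduled.

2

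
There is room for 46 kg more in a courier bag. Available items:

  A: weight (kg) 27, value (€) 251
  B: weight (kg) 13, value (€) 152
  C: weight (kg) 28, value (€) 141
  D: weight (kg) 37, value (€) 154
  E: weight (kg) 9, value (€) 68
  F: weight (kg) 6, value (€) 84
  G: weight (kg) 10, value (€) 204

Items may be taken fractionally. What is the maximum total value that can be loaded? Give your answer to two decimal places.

Order: G (204/10=20.40) > F (84/6=14.00) > B (152/13=11.69) > A (251/27=9.30) > E (68/9=7.56) > C (141/28=5.04) > D (154/37=4.16)
Fill: take G (10 @ 204) → take F (6 @ 84) → take B (13 @ 152) → take 17/27 of A → 158.04; 46/46 used.
Total value = 598.04

598.04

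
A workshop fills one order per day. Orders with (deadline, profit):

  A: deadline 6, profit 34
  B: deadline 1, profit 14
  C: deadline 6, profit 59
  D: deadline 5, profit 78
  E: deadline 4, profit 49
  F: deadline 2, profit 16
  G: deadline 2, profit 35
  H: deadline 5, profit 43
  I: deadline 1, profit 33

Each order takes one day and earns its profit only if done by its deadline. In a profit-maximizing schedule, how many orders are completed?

Take jobs in profit order; each goes to the latest open slot no later than its deadline.
By profit: D(d5,78), C(d6,59), E(d4,49), H(d5,43), G(d2,35), A(d6,34), I(d1,33), F(d2,16), B(d1,14)
D→slot 5; C→slot 6; E→slot 4; H→slot 3; G→slot 2; A→slot 1; I skipped; F skipped; B skipped.
6 of 9 scheduled.

6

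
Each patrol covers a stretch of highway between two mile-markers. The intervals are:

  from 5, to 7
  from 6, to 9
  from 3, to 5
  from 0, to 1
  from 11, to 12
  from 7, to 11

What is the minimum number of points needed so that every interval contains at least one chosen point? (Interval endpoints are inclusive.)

4

Sort by right endpoint; whenever an interval is uncovered, place a point at its right end.
By right end: [0,1]  [3,5]  [5,7]  [6,9]  [7,11]  [11,12]
[0,1] uncovered → point at 1; [3,5] uncovered → point at 5; [6,9] uncovered → point at 9; [11,12] uncovered → point at 12.
Points: 1, 5, 9, 12 (4 total).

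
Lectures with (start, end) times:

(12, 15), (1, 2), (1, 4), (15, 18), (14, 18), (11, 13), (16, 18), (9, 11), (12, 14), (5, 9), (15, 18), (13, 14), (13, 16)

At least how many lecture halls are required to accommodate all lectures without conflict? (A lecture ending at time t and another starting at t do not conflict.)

4

Events (time:±→running): 1:+→1 1:+→2 2:-→1 4:-→0 5:+→1 9:-→0 9:+→1 11:-→0 11:+→1 12:+→2 12:+→3 13:-→2 13:+→3 13:+→4 … peak 4.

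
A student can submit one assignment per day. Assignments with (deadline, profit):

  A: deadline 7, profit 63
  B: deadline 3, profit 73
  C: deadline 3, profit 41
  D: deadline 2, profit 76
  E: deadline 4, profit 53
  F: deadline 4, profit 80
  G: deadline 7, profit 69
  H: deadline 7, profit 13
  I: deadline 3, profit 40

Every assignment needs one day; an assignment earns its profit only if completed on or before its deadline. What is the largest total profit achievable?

427

Take jobs in profit order; each goes to the latest open slot no later than its deadline.
Profit order: F=80 D=76 B=73 G=69 A=63 E=53 C=41 I=40 H=13
Assign: F→slot 4, D→slot 2, B→slot 3, G→slot 7, A→slot 6, E→slot 1, C skipped, I skipped, H→slot 5.
Slots: [1:E] [2:D] [3:B] [4:F] [5:H] [6:A] [7:G]
Profit = 53 + 76 + 73 + 80 + 13 + 63 + 69 = 427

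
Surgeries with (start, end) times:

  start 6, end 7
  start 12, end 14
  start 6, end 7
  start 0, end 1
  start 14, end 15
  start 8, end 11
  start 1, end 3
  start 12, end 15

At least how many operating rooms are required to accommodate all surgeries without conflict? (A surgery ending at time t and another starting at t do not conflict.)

2

Count concurrent intervals with a sweep; the peak is the room count.
Events (time:±→running): 0:+→1 1:-→0 1:+→1 3:-→0 6:+→1 6:+→2 … peak 2.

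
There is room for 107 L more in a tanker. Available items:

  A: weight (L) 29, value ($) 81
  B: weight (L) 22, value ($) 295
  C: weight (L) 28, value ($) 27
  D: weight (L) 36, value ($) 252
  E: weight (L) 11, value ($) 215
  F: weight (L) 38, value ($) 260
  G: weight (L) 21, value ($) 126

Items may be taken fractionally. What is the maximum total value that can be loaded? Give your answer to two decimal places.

Sort by value per unit weight and fill in that order.
Ratios (sorted): E 19.55, B 13.41, D 7.00, F 6.84, G 6.00, A 2.79, C 0.96
take E (11 @ 215); take B (22 @ 295); take D (36 @ 252); take F (38 @ 260). Capacity used 107/107.
Total value = 1022.00

1022.00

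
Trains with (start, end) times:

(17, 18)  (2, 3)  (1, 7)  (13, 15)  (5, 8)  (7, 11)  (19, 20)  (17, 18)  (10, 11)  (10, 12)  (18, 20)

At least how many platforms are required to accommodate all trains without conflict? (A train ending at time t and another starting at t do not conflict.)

The answer is the maximum number of intervals overlapping at any instant.
Events (time:±→running): 1:+→1 2:+→2 3:-→1 5:+→2 7:-→1 7:+→2 8:-→1 10:+→2 10:+→3 … peak 3.

3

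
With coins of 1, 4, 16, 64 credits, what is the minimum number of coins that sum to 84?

3

84 − 1×64→20 − 1×16→4 − 1×4→0
Total coins = 1 + 1 + 1 = 3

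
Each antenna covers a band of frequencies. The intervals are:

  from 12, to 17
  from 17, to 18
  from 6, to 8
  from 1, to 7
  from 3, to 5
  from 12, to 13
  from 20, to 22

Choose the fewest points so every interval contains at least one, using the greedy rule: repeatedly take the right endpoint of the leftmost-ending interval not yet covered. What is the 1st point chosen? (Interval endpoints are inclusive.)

5

Sorted: [3,5] [1,7] [6,8] [12,13] [12,17] [17,18] [20,22]
{[3,5],[1,7]} hit by 5; {[6,8]} hit by 8; {[12,13],[12,17]} hit by 13; {[17,18]} hit by 18; {[20,22]} hit by 22.
Points: 5, 8, 13, 18, 22 (5 total).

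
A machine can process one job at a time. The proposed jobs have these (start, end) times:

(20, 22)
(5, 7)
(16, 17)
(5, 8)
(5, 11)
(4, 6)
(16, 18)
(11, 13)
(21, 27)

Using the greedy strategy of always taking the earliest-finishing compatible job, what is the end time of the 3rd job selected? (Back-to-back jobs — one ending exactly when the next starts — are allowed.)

17

Sort by end time and greedily take each interval whose start is ≥ the last chosen end.
By end time: (4,6), (5,7), (5,8), (5,11), (11,13), (16,17), (16,18), (20,22), (21,27).
Pick (4,6); next start ≥ 6 → (11,13); next start ≥ 13 → (16,17); next start ≥ 17 → (20,22).
Selected: (4,6) (11,13) (16,17) (20,22)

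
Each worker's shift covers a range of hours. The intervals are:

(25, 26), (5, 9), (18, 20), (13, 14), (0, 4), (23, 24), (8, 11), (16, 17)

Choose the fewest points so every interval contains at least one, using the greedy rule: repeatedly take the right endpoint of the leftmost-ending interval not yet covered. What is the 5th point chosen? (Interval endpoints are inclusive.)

Sorted: [0,4] [5,9] [8,11] [13,14] [16,17] [18,20] [23,24] [25,26]
{[0,4]} hit by 4; {[5,9],[8,11]} hit by 9; {[13,14]} hit by 14; {[16,17]} hit by 17; {[18,20]} hit by 20; {[23,24]} hit by 24; {[25,26]} hit by 26.
Points: 4, 9, 14, 17, 20, 24, 26 (7 total).

20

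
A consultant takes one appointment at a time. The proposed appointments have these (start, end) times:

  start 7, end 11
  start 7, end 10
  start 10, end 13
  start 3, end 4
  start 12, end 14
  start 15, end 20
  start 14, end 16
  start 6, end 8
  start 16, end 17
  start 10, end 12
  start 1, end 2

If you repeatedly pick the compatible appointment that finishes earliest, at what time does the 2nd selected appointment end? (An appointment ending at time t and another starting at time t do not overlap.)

4

Sort by end time and greedily take each interval whose start is ≥ the last chosen end.
By end time: (1,2), (3,4), (6,8), (7,10), (7,11), (10,12), (10,13), (12,14), (14,16), (16,17), (15,20).
Pick (1,2); next start ≥ 2 → (3,4); next start ≥ 4 → (6,8); next start ≥ 8 → (10,12); next start ≥ 12 → (12,14); next start ≥ 14 → (14,16); next start ≥ 16 → (16,17).
Selected: (1,2) (3,4) (6,8) (10,12) (12,14) (14,16) (16,17)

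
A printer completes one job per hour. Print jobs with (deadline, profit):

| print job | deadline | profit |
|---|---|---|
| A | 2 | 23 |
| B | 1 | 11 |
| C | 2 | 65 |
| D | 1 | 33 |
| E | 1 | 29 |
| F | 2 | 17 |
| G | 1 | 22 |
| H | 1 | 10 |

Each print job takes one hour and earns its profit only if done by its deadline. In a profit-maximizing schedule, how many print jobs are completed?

2

Take jobs in profit order; each goes to the latest open slot no later than its deadline.
Profit order: C=65 D=33 E=29 A=23 G=22 F=17 B=11 H=10
Assign: C→slot 2, D→slot 1, E skipped, A skipped, G skipped, F skipped, B skipped, H skipped.
Slots: [1:D] [2:C]
2 of 8 scheduled.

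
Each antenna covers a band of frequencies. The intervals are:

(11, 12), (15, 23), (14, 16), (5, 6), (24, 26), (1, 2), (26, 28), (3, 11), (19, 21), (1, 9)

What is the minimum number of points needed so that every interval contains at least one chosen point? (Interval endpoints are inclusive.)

Sorted: [1,2] [5,6] [1,9] [3,11] [11,12] [14,16] [19,21] [15,23] [24,26] [26,28]
{[1,2]} hit by 2; {[5,6],[1,9],[3,11]} hit by 6; {[11,12]} hit by 12; {[14,16]} hit by 16; {[19,21],[15,23]} hit by 21; {[24,26],[26,28]} hit by 26.
Points: 2, 6, 12, 16, 21, 26 (6 total).

6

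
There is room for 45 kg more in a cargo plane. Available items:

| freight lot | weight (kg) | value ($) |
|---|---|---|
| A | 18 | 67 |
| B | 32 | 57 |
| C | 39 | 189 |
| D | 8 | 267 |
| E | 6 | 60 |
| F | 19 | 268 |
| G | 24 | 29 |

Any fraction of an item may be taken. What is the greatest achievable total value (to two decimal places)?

653.15

Ratios (sorted): D 33.38, F 14.11, E 10.00, C 4.85, A 3.72, B 1.78, G 1.21
take D (8 @ 267); take F (19 @ 268); take E (6 @ 60); take 12/39 of C → 58.15. Capacity used 45/45.
Total value = 653.15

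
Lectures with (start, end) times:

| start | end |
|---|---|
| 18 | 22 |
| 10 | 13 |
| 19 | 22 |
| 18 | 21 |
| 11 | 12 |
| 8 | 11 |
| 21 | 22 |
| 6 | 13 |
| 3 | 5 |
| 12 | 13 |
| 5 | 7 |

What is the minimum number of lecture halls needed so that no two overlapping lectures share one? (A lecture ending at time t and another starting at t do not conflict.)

3

The answer is the maximum number of intervals overlapping at any instant.
Events (time:±→running): 3:+→1 5:-→0 5:+→1 6:+→2 7:-→1 8:+→2 10:+→3 … peak 3.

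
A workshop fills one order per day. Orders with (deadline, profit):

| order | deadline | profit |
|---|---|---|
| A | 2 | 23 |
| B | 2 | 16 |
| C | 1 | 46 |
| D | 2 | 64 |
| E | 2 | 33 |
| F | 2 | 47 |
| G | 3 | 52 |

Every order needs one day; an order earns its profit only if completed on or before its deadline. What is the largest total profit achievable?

Take jobs in profit order; each goes to the latest open slot no later than its deadline.
By profit: D(d2,64), G(d3,52), F(d2,47), C(d1,46), E(d2,33), A(d2,23), B(d2,16)
D→slot 2; G→slot 3; F→slot 1; C skipped; E skipped; A skipped; B skipped.
Profit = 47 + 64 + 52 = 163

163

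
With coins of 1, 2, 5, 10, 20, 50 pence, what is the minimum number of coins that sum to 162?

Use the largest denomination that fits, subtract, and repeat.
162 = 3×50 + 1×10 + 1×2
Total coins = 3 + 1 + 1 = 5

5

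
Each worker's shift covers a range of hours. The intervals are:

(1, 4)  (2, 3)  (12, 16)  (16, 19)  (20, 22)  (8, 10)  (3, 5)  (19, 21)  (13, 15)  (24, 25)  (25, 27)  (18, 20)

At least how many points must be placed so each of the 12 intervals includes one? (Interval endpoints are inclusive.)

Sorted: [2,3] [1,4] [3,5] [8,10] [13,15] [12,16] [16,19] [18,20] [19,21] [20,22] [24,25] [25,27]
{[2,3],[1,4],[3,5]} hit by 3; {[8,10]} hit by 10; {[13,15],[12,16]} hit by 15; {[16,19],[18,20],[19,21]} hit by 19; {[20,22]} hit by 22; {[24,25],[25,27]} hit by 25.
Points: 3, 10, 15, 19, 22, 25 (6 total).

6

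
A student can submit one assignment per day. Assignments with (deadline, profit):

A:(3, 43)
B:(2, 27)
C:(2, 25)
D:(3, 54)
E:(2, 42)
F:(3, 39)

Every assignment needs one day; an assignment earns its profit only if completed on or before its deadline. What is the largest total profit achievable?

139

Profit order: D=54 A=43 E=42 F=39 B=27 C=25
Assign: D→slot 3, A→slot 2, E→slot 1, F skipped, B skipped, C skipped.
Slots: [1:E] [2:A] [3:D]
Profit = 42 + 43 + 54 = 139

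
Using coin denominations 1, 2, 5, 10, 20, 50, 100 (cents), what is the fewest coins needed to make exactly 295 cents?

Use the largest denomination that fits, subtract, and repeat.
295 = 2×100 + 1×50 + 2×20 + 1×5
Total coins = 2 + 1 + 2 + 1 = 6

6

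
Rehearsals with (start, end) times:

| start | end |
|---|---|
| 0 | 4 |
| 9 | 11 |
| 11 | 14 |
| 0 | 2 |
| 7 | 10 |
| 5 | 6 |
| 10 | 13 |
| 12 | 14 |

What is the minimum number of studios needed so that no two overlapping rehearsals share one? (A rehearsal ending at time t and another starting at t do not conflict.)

3

Count concurrent intervals with a sweep; the peak is the room count.
Events (time:±→running): 0:+→1 0:+→2 2:-→1 4:-→0 5:+→1 6:-→0 7:+→1 9:+→2 10:-→1 10:+→2 11:-→1 11:+→2 12:+→3 … peak 3.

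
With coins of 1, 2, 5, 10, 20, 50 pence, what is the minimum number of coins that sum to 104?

4

104 = 2×50 + 2×2
Total coins = 2 + 2 = 4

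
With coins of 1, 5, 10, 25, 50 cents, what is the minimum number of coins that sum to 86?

Greedy: take as many of the largest coin as possible, then repeat with the remainder.
86 − 1×50→36 − 1×25→11 − 1×10→1 − 1×1→0
Total coins = 1 + 1 + 1 + 1 = 4

4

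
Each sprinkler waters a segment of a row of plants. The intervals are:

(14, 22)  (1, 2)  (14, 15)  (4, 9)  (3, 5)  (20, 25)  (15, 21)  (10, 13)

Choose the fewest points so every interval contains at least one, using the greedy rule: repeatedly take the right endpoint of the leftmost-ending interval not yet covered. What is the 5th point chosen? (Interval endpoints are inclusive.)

25

Process intervals by earliest right end; each time one isn't hit yet, stab at its right endpoint.
Sorted: [1,2] [3,5] [4,9] [10,13] [14,15] [15,21] [14,22] [20,25]
{[1,2]} hit by 2; {[3,5],[4,9]} hit by 5; {[10,13]} hit by 13; {[14,15],[15,21],[14,22]} hit by 15; {[20,25]} hit by 25.
Points: 2, 5, 13, 15, 25 (5 total).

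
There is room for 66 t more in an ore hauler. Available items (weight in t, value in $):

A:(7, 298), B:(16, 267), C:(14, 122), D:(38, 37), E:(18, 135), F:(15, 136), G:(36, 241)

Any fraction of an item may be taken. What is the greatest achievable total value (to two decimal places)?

928.00

Order: A (298/7=42.57) > B (267/16=16.69) > F (136/15=9.07) > C (122/14=8.71) > E (135/18=7.50) > G (241/36=6.69) > D (37/38=0.97)
Fill: take A (7 @ 298) → take B (16 @ 267) → take F (15 @ 136) → take C (14 @ 122) → take 14/18 of E → 105.00; 66/66 used.
Total value = 928.00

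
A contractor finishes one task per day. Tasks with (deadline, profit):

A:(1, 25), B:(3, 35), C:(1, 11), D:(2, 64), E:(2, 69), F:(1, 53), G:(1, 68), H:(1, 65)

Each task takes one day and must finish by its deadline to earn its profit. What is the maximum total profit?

Sort by profit descending; place each in the latest free slot ≤ its deadline.
Profit order: E=69 G=68 H=65 D=64 F=53 B=35 A=25 C=11
Assign: E→slot 2, G→slot 1, H skipped, D skipped, F skipped, B→slot 3, A skipped, C skipped.
Slots: [1:G] [2:E] [3:B]
Profit = 68 + 69 + 35 = 172

172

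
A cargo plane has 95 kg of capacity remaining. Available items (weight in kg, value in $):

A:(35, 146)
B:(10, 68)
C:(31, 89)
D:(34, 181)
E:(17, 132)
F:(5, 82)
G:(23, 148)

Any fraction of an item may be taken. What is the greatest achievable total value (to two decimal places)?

636.03

Ratios (sorted): F 16.40, E 7.76, B 6.80, G 6.43, D 5.32, A 4.17, C 2.87
take F (5 @ 82); take E (17 @ 132); take B (10 @ 68); take G (23 @ 148); take D (34 @ 181); take 6/35 of A → 25.03. Capacity used 95/95.
Total value = 636.03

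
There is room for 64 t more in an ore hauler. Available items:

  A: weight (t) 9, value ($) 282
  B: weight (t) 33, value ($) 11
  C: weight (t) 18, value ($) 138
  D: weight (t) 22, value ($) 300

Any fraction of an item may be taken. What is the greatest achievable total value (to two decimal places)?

Sort by value per unit weight and fill in that order.
Order: A (282/9=31.33) > D (300/22=13.64) > C (138/18=7.67) > B (11/33=0.33)
Fill: take A (9 @ 282) → take D (22 @ 300) → take C (18 @ 138) → take 15/33 of B → 5.00; 64/64 used.
Total value = 725.00

725.00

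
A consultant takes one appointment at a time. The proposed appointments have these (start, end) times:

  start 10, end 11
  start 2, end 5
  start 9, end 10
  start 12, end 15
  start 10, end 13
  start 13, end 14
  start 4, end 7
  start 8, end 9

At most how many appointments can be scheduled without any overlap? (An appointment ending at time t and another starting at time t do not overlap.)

Greedy by earliest finish: after sorting by end time, pick each interval compatible with the last pick.
Sorted by end: (2,5)  (4,7)  (8,9)  (9,10)  (10,11)  (10,13)  (13,14)  (12,15)
take (2,5); skip (4,7); take (8,9); take (9,10); take (10,11); take (13,14).
Selected 5 appointments.

5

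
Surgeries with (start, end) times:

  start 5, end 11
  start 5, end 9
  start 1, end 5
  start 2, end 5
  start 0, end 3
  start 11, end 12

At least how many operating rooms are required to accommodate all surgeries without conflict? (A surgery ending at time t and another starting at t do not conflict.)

3

The answer is the maximum number of intervals overlapping at any instant.
starts: [0, 1, 2, 5, 5, 11]
ends:   [3, 5, 5, 9, 11, 12]
s0→1 s1→2 s2→3  — peak 3.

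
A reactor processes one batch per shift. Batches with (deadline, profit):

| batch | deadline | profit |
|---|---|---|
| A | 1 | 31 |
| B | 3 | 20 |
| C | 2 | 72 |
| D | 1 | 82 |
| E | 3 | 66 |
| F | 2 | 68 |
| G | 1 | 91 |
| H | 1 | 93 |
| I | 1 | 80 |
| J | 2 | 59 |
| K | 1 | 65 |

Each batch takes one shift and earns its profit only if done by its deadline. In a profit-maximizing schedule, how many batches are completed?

3

Sort by profit descending; place each in the latest free slot ≤ its deadline.
Profit order: H=93 G=91 D=82 I=80 C=72 F=68 E=66 K=65 J=59 A=31 B=20
Assign: H→slot 1, G skipped, D skipped, I skipped, C→slot 2, F skipped, E→slot 3, K skipped, J skipped, A skipped, B skipped.
Slots: [1:H] [2:C] [3:E]
3 of 11 scheduled.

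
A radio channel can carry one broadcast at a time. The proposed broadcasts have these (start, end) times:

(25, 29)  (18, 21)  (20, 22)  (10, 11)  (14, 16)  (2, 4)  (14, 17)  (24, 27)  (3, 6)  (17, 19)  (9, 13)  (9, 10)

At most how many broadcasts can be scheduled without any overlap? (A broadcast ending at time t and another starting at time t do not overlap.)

Sorted by end: (2,4)  (3,6)  (9,10)  (10,11)  (9,13)  (14,16)  (14,17)  (17,19)  (18,21)  (20,22)  (24,27)  (25,29)
take (2,4); take (9,10); take (10,11); take (14,16); skip (14,17); take (17,19); take (20,22); take (24,27).
Selected 7 broadcasts.

7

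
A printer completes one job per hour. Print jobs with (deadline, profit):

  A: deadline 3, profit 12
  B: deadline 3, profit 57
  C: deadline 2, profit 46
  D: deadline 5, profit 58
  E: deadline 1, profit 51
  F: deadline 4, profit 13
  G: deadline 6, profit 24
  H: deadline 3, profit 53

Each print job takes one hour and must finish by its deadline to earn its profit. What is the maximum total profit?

256

Sort by profit descending; place each in the latest free slot ≤ its deadline.
By profit: D(d5,58), B(d3,57), H(d3,53), E(d1,51), C(d2,46), G(d6,24), F(d4,13), A(d3,12)
D→slot 5; B→slot 3; H→slot 2; E→slot 1; C skipped; G→slot 6; F→slot 4; A skipped.
Profit = 51 + 53 + 57 + 13 + 58 + 24 = 256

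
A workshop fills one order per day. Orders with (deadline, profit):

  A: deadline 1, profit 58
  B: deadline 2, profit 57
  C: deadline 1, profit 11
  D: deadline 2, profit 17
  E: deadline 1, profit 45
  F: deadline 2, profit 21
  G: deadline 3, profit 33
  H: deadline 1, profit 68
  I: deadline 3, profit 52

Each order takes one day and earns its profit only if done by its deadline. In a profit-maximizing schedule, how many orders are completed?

Sort by profit descending; place each in the latest free slot ≤ its deadline.
By profit: H(d1,68), A(d1,58), B(d2,57), I(d3,52), E(d1,45), G(d3,33), F(d2,21), D(d2,17), C(d1,11)
H→slot 1; A skipped; B→slot 2; I→slot 3; E skipped; G skipped; F skipped; D skipped; C skipped.
3 of 9 scheduled.

3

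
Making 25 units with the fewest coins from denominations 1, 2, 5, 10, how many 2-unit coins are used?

0

Use the largest denomination that fits, subtract, and repeat.
25 = 2×10 + 1×5
Count of 2: 0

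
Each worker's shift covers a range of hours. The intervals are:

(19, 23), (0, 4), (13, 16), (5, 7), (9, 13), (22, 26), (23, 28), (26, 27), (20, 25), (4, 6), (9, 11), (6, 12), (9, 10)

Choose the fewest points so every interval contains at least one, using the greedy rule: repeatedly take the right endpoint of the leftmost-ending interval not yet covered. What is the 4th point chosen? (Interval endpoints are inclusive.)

16

By right end: [0,4]  [4,6]  [5,7]  [9,10]  [9,11]  [6,12]  [9,13]  [13,16]  [19,23]  [20,25]  [22,26]  [26,27]  [23,28]
[0,4] uncovered → point at 4; [5,7] uncovered → point at 7; [9,10] uncovered → point at 10; [13,16] uncovered → point at 16; [19,23] uncovered → point at 23; [26,27] uncovered → point at 27.
Points: 4, 7, 10, 16, 23, 27 (6 total).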